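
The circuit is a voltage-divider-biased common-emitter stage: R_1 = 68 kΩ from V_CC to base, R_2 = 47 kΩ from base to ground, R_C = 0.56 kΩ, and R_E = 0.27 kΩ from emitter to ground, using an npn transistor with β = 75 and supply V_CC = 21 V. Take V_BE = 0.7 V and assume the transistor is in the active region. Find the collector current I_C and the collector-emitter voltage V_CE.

Thevenize the base divider: V_Th = V_CC·R_2/(R_1+R_2) = 21×47/115 = 8.58 V, R_Th = R_1‖R_2 = 27.8 kΩ.
Base-emitter loop: V_Th = I_B·R_Th + V_BE + (β+1)I_B·R_E, so I_B = (8.58 − 0.7) / (27.8 + 76×0.27) = 0.163 mA.
I_C = β·I_B = 75×0.163 = 12.2 mA, and I_E = (β+1)I_B = 12.4 mA.
V_CE = V_CC − I_C·R_C − I_E·R_E = 21 − 12.2×0.56 − 12.4×0.27 = 10.8 V.
V_CE = 10.8 V > 0.2 V confirms active-region operation.

I_C ≈ 12 mA, V_CE ≈ 11 V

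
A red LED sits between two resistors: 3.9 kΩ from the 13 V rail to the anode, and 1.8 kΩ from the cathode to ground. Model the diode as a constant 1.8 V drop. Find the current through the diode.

I ≈ 2 mA

The two resistors are in series with the diode, so KVL gives 13 = I·3.9 + 1.8 + I·1.8.
I = (13 − 1.8) / (3.9 + 1.8) kΩ = 11.2 / 5.7 = 1.96 mA.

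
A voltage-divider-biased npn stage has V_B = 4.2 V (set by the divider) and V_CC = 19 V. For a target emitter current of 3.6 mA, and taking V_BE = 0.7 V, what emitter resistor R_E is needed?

V_E = V_B − V_BE = 4.2 − 0.7 = 3.5 V.
R_E = V_E / I_E = 3.5 / 3.6 = 0.972 kΩ.

R_E ≈ 0.97 kΩ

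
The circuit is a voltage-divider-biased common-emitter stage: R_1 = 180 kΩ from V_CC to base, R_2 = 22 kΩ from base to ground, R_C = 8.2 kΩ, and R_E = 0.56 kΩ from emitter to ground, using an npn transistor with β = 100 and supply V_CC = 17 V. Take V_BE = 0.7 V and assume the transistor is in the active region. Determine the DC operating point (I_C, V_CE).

I_C ≈ 1.5 mA, V_CE ≈ 3.7 V

Thevenize the base divider: V_Th = V_CC·R_2/(R_1+R_2) = 17×22/202 = 1.85 V, R_Th = R_1‖R_2 = 19.6 kΩ.
Base-emitter loop: V_Th = I_B·R_Th + V_BE + (β+1)I_B·R_E, so I_B = (1.85 − 0.7) / (19.6 + 101×0.56) = 0.0151 mA.
I_C = β·I_B = 100×0.0151 = 1.51 mA, and I_E = (β+1)I_B = 1.53 mA.
V_CE = V_CC − I_C·R_C − I_E·R_E = 17 − 1.51×8.2 − 1.53×0.56 = 3.75 V.
V_CE = 3.75 V > 0.2 V confirms active-region operation.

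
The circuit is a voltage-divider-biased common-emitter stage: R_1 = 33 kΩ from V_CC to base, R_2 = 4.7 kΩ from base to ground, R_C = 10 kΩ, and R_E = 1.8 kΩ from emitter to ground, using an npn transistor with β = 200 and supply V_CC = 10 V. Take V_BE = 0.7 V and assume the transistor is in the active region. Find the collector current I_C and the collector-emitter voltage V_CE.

Thevenize the base divider: V_Th = V_CC·R_2/(R_1+R_2) = 10×4.7/37.7 = 1.25 V, R_Th = R_1‖R_2 = 4.11 kΩ.
Base-emitter loop: V_Th = I_B·R_Th + V_BE + (β+1)I_B·R_E, so I_B = (1.25 − 0.7) / (4.11 + 201×1.8) = 0.00149 mA.
I_C = β·I_B = 200×0.00149 = 0.299 mA, and I_E = (β+1)I_B = 0.3 mA.
V_CE = V_CC − I_C·R_C − I_E·R_E = 10 − 0.299×10 − 0.3×1.8 = 6.47 V.
V_CE = 6.47 V > 0.2 V confirms active-region operation.

I_C ≈ 0.3 mA, V_CE ≈ 6.5 V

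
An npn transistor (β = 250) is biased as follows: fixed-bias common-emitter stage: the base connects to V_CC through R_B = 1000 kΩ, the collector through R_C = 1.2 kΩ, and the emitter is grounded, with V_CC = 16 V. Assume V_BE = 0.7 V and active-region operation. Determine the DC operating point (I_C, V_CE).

Base loop: V_CC = I_B·R_B + V_BE, so I_B = (16 − 0.7)/1000 kΩ = 0.0153 mA.
In the active region I_C = β·I_B = 250 × 0.0153 = 3.83 mA.
Collector loop: V_CE = V_CC − I_C·R_C = 16 − 3.83×1.2 = 11.4 V.
Since V_CE = 11.4 V > V_CE(sat) ≈ 0.2 V, the transistor is in the active region as assumed.

I_C ≈ 3.8 mA, V_CE ≈ 11 V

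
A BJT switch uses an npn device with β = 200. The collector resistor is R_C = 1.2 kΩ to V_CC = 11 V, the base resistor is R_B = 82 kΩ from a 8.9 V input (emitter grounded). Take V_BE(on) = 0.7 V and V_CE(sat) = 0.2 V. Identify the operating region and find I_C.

saturation; I_C ≈ 9 mA

Assume active: I_B = (8.9 − 0.7)/82 = 0.1 mA, giving I_C = β·I_B = 20 mA.
But then V_CE = 11 − 20×1.2 = -13 V < V_CE(sat) = 0.2 V — impossible in the active region.
So the transistor is saturated. With V_CE = 0.2 V, I_C = (V_CC − 0.2)/R_C = 10.8/1.2 = 9 mA.
Check: β·I_B = 20 mA > I_C = 9 mA, confirming saturation.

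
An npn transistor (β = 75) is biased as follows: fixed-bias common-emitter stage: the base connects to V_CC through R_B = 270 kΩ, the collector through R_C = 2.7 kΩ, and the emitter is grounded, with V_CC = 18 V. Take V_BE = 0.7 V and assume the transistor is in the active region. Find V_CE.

Base loop: V_CC = I_B·R_B + V_BE, so I_B = (18 − 0.7)/270 kΩ = 0.0641 mA.
In the active region I_C = β·I_B = 75 × 0.0641 = 4.81 mA.
Collector loop: V_CE = V_CC − I_C·R_C = 18 − 4.81×2.7 = 5.03 V.
Since V_CE = 5.03 V > V_CE(sat) ≈ 0.2 V, the transistor is in the active region as assumed.

V_CE ≈ 5 V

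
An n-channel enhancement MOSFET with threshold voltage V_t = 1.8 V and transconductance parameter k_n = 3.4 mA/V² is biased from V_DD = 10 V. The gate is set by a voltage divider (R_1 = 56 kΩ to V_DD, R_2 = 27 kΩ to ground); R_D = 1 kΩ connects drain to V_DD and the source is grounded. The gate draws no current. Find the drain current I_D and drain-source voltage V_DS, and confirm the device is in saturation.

I_D ≈ 3.6 mA, V_DS ≈ 6.4 V

V_G = V_DD·R_2/(R_1+R_2) = 10×27/83 = 3.25 V. With the source grounded, V_GS = V_G = 3.25 V.
Assume saturation: I_D = (k_n/2)(V_GS − V_t)² = (3.4/2)×(3.25 − 1.8)² = 1.7×1.45² = 3.59 mA.
V_DS = V_DD − I_D·R_D = 10 − 3.59×1 = 6.41 V.
Saturation requires V_DS ≥ V_GS − V_t = 1.45 V; 6.41 ≥ 1.45 ✓.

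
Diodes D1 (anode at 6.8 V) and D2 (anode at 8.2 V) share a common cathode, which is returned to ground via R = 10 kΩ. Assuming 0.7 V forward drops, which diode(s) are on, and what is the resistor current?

Assume both conduct. Then node N would need to be at both 6.8−0.7 = 6.1 V and 8.2−0.7 = 7.5 V, which is impossible.
Assume only D2 conducts: V_N = 8.2 − 0.7 = 7.5 V, so I_R = 7.5/10 = 0.75 mA.
Check D1: its anode-to-cathode voltage is 6.8 − 7.5 = -0.7 V < 0.7 V, so it is off. The assumption is consistent.

Only D2 conducts; I_R ≈ 0.75 mA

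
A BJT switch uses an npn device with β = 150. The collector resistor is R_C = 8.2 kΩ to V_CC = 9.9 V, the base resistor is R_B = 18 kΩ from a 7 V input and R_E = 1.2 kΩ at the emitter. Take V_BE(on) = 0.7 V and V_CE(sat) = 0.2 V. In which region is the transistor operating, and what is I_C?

saturation; I_C ≈ 1 mA

Assume active: I_B = (7 − 0.7)/(18 + 151×1.2) = 0.0316 mA, I_C = β·I_B = 4.74 mA.
Then V_CE = 9.9 − 4.74×8.2 − 4.78×1.2 = -34.7 V < 0.2 V — the active assumption fails.
Re-solve with V_CE = 0.2 V. KCL at the emitter: V_E/R_E = (V_BB−0.7−V_E)/R_B + (V_CC−0.2−V_E)/R_C, giving V_E = 1.52 V.
I_C = (V_CC − 0.2 − V_E)/R_C = (9.7 − 1.52)/8.2 = 0.998 mA.
Check: I_B = (6.3 − 1.52)/18 = 0.266 mA, and β·I_B = 39.9 mA > I_C, confirming saturation.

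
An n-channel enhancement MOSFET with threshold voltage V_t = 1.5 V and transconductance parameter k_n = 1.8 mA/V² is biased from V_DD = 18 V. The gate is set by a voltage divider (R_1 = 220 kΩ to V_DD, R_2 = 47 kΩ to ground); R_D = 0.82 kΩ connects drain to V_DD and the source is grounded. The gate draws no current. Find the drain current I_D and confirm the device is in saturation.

I_D ≈ 2.5 mA

V_G = V_DD·R_2/(R_1+R_2) = 18×47/267 = 3.17 V. With the source grounded, V_GS = V_G = 3.17 V.
Assume saturation: I_D = (k_n/2)(V_GS − V_t)² = (1.8/2)×(3.17 − 1.5)² = 0.9×1.67² = 2.51 mA.
V_DS = V_DD − I_D·R_D = 18 − 2.51×0.82 = 15.9 V.
Saturation requires V_DS ≥ V_GS − V_t = 1.67 V; 15.9 ≥ 1.67 ✓.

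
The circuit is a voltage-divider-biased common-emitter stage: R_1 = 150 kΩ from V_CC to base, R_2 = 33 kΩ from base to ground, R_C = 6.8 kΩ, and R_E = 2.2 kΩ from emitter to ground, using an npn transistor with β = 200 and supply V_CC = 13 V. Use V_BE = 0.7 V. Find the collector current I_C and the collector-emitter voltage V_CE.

Thevenize the base divider: V_Th = V_CC·R_2/(R_1+R_2) = 13×33/183 = 2.34 V, R_Th = R_1‖R_2 = 27 kΩ.
Base-emitter loop: V_Th = I_B·R_Th + V_BE + (β+1)I_B·R_E, so I_B = (2.34 − 0.7) / (27 + 201×2.2) = 0.0035 mA.
I_C = β·I_B = 200×0.0035 = 0.701 mA, and I_E = (β+1)I_B = 0.704 mA.
V_CE = V_CC − I_C·R_C − I_E·R_E = 13 − 0.701×6.8 − 0.704×2.2 = 6.69 V.
V_CE = 6.69 V > 0.2 V confirms active-region operation.

I_C ≈ 0.7 mA, V_CE ≈ 6.7 V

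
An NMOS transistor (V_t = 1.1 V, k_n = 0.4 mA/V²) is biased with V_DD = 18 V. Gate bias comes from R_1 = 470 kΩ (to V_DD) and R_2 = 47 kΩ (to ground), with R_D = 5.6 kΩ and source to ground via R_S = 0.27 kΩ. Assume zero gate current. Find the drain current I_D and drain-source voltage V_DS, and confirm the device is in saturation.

I_D ≈ 0.054 mA, V_DS ≈ 18 V

V_G = V_DD·R_2/(R_1+R_2) = 18×47/517 = 1.64 V.
Assume saturation: I_D = (k_n/2)(V_GS − V_t)² with V_GS = V_G − I_D·R_S = 1.64 − 0.27·I_D.
Substituting gives 0.0146·I_D² − 1.06·I_D + 0.0575 = 0, with roots I_D = 0.0544 or 72.5 mA.
The root I_D = 72.5 mA gives V_GS = -17.9 V ≤ V_t, so take I_D = 0.0544 mA.
Then V_GS = 1.62 V and V_DS = V_DD − I_D(R_D+R_S) = 18 − 0.0544×5.87 = 17.7 V.
Saturation requires V_DS ≥ V_GS − V_t = 0.522 V; 17.7 ≥ 0.522 ✓.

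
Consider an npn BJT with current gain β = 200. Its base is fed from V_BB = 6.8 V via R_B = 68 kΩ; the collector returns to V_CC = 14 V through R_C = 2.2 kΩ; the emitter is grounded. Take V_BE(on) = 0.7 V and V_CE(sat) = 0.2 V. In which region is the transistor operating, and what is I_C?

saturation; I_C ≈ 6.3 mA

Assume active: I_B = (6.8 − 0.7)/68 = 0.0897 mA, giving I_C = β·I_B = 17.9 mA.
But then V_CE = 14 − 17.9×2.2 = -25.5 V < V_CE(sat) = 0.2 V — impossible in the active region.
So the transistor is saturated. With V_CE = 0.2 V, I_C = (V_CC − 0.2)/R_C = 13.8/2.2 = 6.27 mA.
Check: β·I_B = 17.9 mA > I_C = 6.27 mA, confirming saturation.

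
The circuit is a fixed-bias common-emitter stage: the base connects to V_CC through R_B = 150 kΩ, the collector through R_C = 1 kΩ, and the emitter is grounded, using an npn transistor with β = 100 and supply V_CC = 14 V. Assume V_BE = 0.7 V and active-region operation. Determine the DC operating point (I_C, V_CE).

Base loop: V_CC = I_B·R_B + V_BE, so I_B = (14 − 0.7)/150 kΩ = 0.0887 mA.
In the active region I_C = β·I_B = 100 × 0.0887 = 8.87 mA.
Collector loop: V_CE = V_CC − I_C·R_C = 14 − 8.87×1 = 5.13 V.
Since V_CE = 5.13 V > V_CE(sat) ≈ 0.2 V, the transistor is in the active region as assumed.

I_C ≈ 8.9 mA, V_CE ≈ 5.1 V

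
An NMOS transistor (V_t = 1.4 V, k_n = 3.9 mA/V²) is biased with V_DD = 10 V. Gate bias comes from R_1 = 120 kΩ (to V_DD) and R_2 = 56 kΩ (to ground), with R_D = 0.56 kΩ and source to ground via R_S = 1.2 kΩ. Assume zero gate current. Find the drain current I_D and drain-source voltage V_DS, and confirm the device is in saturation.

V_G = V_DD·R_2/(R_1+R_2) = 10×56/176 = 3.18 V.
Assume saturation: I_D = (k_n/2)(V_GS − V_t)² with V_GS = V_G − I_D·R_S = 3.18 − 1.2·I_D.
Substituting gives 2.81·I_D² − 9.34·I_D + 6.19 = 0, with roots I_D = 0.914 or 2.41 mA.
The root I_D = 2.41 mA gives V_GS = 0.288 V ≤ V_t, so take I_D = 0.914 mA.
Then V_GS = 2.08 V and V_DS = V_DD − I_D(R_D+R_S) = 10 − 0.914×1.76 = 8.39 V.
Saturation requires V_DS ≥ V_GS − V_t = 0.685 V; 8.39 ≥ 0.685 ✓.

I_D ≈ 0.91 mA, V_DS ≈ 8.4 V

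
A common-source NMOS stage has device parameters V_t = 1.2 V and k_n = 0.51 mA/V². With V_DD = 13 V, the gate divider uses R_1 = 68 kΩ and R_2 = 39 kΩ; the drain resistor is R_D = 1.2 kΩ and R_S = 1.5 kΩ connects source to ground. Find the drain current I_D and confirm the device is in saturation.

V_G = V_DD·R_2/(R_1+R_2) = 13×39/107 = 4.74 V.
Assume saturation: I_D = (k_n/2)(V_GS − V_t)² with V_GS = V_G − I_D·R_S = 4.74 − 1.5·I_D.
Substituting gives 0.574·I_D² − 3.71·I_D + 3.19 = 0, with roots I_D = 1.02 or 5.44 mA.
The root I_D = 5.44 mA gives V_GS = -3.42 V ≤ V_t, so take I_D = 1.02 mA.
Then V_GS = 3.2 V and V_DS = V_DD − I_D(R_D+R_S) = 13 − 1.02×2.7 = 10.2 V.
Saturation requires V_DS ≥ V_GS − V_t = 2 V; 10.2 ≥ 2 ✓.

I_D ≈ 1 mA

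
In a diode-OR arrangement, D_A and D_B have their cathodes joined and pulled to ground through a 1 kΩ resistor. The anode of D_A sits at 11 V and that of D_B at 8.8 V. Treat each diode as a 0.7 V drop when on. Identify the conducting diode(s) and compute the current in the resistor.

Only D_A conducts; I_R ≈ 10 mA

Assume both conduct. Then node N would need to be at both 11−0.7 = 10.3 V and 8.8−0.7 = 8.1 V, which is impossible.
Assume only D_A conducts: V_N = 11 − 0.7 = 10.3 V, so I_R = 10.3/1 = 10.3 mA.
Check D_B: its anode-to-cathode voltage is 8.8 − 10.3 = -1.5 V < 0.7 V, so it is off. The assumption is consistent.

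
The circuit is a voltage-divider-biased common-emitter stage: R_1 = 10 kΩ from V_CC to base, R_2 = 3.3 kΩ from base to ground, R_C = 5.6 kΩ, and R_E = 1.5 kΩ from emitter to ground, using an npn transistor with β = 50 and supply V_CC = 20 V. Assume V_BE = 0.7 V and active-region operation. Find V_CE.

Thevenize the base divider: V_Th = V_CC·R_2/(R_1+R_2) = 20×3.3/13.3 = 4.96 V, R_Th = R_1‖R_2 = 2.48 kΩ.
Base-emitter loop: V_Th = I_B·R_Th + V_BE + (β+1)I_B·R_E, so I_B = (4.96 − 0.7) / (2.48 + 51×1.5) = 0.054 mA.
I_C = β·I_B = 50×0.054 = 2.7 mA, and I_E = (β+1)I_B = 2.75 mA.
V_CE = V_CC − I_C·R_C − I_E·R_E = 20 − 2.7×5.6 − 2.75×1.5 = 0.761 V.
V_CE = 0.761 V > 0.2 V confirms active-region operation.

V_CE ≈ 0.76 V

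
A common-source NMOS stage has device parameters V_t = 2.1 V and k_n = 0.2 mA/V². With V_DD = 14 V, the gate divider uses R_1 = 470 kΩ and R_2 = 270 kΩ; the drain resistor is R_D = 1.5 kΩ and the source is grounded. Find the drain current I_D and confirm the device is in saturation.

I_D ≈ 0.9 mA

V_G = V_DD·R_2/(R_1+R_2) = 14×270/740 = 5.11 V. With the source grounded, V_GS = V_G = 5.11 V.
Assume saturation: I_D = (k_n/2)(V_GS − V_t)² = (0.2/2)×(5.11 − 2.1)² = 0.1×3.01² = 0.905 mA.
V_DS = V_DD − I_D·R_D = 14 − 0.905×1.5 = 12.6 V.
Saturation requires V_DS ≥ V_GS − V_t = 3.01 V; 12.6 ≥ 3.01 ✓.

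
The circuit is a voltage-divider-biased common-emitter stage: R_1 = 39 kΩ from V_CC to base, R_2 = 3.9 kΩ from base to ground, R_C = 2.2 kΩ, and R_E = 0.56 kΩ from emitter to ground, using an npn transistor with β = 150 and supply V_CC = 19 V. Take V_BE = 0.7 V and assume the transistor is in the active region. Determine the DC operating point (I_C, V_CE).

Thevenize the base divider: V_Th = V_CC·R_2/(R_1+R_2) = 19×3.9/42.9 = 1.73 V, R_Th = R_1‖R_2 = 3.55 kΩ.
Base-emitter loop: V_Th = I_B·R_Th + V_BE + (β+1)I_B·R_E, so I_B = (1.73 − 0.7) / (3.55 + 151×0.56) = 0.0117 mA.
I_C = β·I_B = 150×0.0117 = 1.75 mA, and I_E = (β+1)I_B = 1.76 mA.
V_CE = V_CC − I_C·R_C − I_E·R_E = 19 − 1.75×2.2 − 1.76×0.56 = 14.2 V.
V_CE = 14.2 V > 0.2 V confirms active-region operation.

I_C ≈ 1.7 mA, V_CE ≈ 14 V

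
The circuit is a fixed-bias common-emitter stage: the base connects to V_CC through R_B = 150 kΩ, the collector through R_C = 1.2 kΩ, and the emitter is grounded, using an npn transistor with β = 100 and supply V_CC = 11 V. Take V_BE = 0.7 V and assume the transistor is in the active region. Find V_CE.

V_CE ≈ 2.8 V

Base loop: V_CC = I_B·R_B + V_BE, so I_B = (11 − 0.7)/150 kΩ = 0.0687 mA.
In the active region I_C = β·I_B = 100 × 0.0687 = 6.87 mA.
Collector loop: V_CE = V_CC − I_C·R_C = 11 − 6.87×1.2 = 2.76 V.
Since V_CE = 2.76 V > V_CE(sat) ≈ 0.2 V, the transistor is in the active region as assumed.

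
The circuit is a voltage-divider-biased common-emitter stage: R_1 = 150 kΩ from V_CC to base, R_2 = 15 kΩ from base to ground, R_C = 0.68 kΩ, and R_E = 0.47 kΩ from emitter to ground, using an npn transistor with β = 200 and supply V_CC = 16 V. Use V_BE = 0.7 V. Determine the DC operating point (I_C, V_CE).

Thevenize the base divider: V_Th = V_CC·R_2/(R_1+R_2) = 16×15/165 = 1.45 V, R_Th = R_1‖R_2 = 13.6 kΩ.
Base-emitter loop: V_Th = I_B·R_Th + V_BE + (β+1)I_B·R_E, so I_B = (1.45 − 0.7) / (13.6 + 201×0.47) = 0.00698 mA.
I_C = β·I_B = 200×0.00698 = 1.4 mA, and I_E = (β+1)I_B = 1.4 mA.
V_CE = V_CC − I_C·R_C − I_E·R_E = 16 − 1.4×0.68 − 1.4×0.47 = 14.4 V.
V_CE = 14.4 V > 0.2 V confirms active-region operation.

I_C ≈ 1.4 mA, V_CE ≈ 14 V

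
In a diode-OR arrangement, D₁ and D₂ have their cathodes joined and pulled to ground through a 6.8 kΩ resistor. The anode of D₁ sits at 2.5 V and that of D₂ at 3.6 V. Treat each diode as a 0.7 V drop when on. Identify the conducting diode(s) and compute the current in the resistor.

Only D₂ conducts; I_R ≈ 0.43 mA

Assume both conduct. Then node N would need to be at both 2.5−0.7 = 1.8 V and 3.6−0.7 = 2.9 V, which is impossible.
Assume only D₂ conducts: V_N = 3.6 − 0.7 = 2.9 V, so I_R = 2.9/6.8 = 0.426 mA.
Check D₁: its anode-to-cathode voltage is 2.5 − 2.9 = -0.4 V < 0.7 V, so it is off. The assumption is consistent.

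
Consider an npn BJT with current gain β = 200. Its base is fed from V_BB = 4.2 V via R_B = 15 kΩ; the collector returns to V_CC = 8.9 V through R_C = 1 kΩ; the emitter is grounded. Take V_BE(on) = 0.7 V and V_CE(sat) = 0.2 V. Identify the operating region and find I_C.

saturation; I_C ≈ 8.7 mA

Assume active: I_B = (4.2 − 0.7)/15 = 0.233 mA, giving I_C = β·I_B = 46.7 mA.
But then V_CE = 8.9 − 46.7×1 = -37.8 V < V_CE(sat) = 0.2 V — impossible in the active region.
So the transistor is saturated. With V_CE = 0.2 V, I_C = (V_CC − 0.2)/R_C = 8.7/1 = 8.7 mA.
Check: β·I_B = 46.7 mA > I_C = 8.7 mA, confirming saturation.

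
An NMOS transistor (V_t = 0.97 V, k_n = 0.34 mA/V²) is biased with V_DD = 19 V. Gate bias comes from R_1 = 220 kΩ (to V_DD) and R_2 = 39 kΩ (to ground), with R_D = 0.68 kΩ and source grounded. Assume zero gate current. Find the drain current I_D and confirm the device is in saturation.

V_G = V_DD·R_2/(R_1+R_2) = 19×39/259 = 2.86 V. With the source grounded, V_GS = V_G = 2.86 V.
Assume saturation: I_D = (k_n/2)(V_GS − V_t)² = (0.34/2)×(2.86 − 0.97)² = 0.17×1.89² = 0.608 mA.
V_DS = V_DD − I_D·R_D = 19 − 0.608×0.68 = 18.6 V.
Saturation requires V_DS ≥ V_GS − V_t = 1.89 V; 18.6 ≥ 1.89 ✓.

I_D ≈ 0.61 mA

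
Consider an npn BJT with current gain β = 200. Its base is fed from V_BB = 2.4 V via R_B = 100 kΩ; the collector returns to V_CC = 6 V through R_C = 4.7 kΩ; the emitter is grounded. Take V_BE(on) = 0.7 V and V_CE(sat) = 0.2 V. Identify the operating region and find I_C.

saturation; I_C ≈ 1.2 mA

Assume active: I_B = (2.4 − 0.7)/100 = 0.017 mA, giving I_C = β·I_B = 3.4 mA.
But then V_CE = 6 − 3.4×4.7 = -9.98 V < V_CE(sat) = 0.2 V — impossible in the active region.
So the transistor is saturated. With V_CE = 0.2 V, I_C = (V_CC − 0.2)/R_C = 5.8/4.7 = 1.23 mA.
Check: β·I_B = 3.4 mA > I_C = 1.23 mA, confirming saturation.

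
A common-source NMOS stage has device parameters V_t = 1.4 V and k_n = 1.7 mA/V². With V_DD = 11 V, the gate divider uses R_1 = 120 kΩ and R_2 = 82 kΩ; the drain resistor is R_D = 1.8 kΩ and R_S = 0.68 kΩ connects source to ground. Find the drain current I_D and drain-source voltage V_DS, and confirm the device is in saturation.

I_D ≈ 2.2 mA, V_DS ≈ 5.6 V

V_G = V_DD·R_2/(R_1+R_2) = 11×82/202 = 4.47 V.
Assume saturation: I_D = (k_n/2)(V_GS − V_t)² with V_GS = V_G − I_D·R_S = 4.47 − 0.68·I_D.
Substituting gives 0.393·I_D² − 4.54·I_D + 7.99 = 0, with roots I_D = 2.16 or 9.4 mA.
The root I_D = 9.4 mA gives V_GS = -1.93 V ≤ V_t, so take I_D = 2.16 mA.
Then V_GS = 2.99 V and V_DS = V_DD − I_D(R_D+R_S) = 11 − 2.16×2.48 = 5.64 V.
Saturation requires V_DS ≥ V_GS − V_t = 1.59 V; 5.64 ≥ 1.59 ✓.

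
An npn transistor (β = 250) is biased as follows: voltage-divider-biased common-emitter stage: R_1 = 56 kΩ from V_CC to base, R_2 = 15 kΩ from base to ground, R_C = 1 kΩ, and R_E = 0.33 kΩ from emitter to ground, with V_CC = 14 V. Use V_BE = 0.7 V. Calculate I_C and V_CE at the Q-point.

Thevenize the base divider: V_Th = V_CC·R_2/(R_1+R_2) = 14×15/71 = 2.96 V, R_Th = R_1‖R_2 = 11.8 kΩ.
Base-emitter loop: V_Th = I_B·R_Th + V_BE + (β+1)I_B·R_E, so I_B = (2.96 − 0.7) / (11.8 + 251×0.33) = 0.0239 mA.
I_C = β·I_B = 250×0.0239 = 5.96 mA, and I_E = (β+1)I_B = 5.99 mA.
V_CE = V_CC − I_C·R_C − I_E·R_E = 14 − 5.96×1 − 5.99×0.33 = 6.06 V.
V_CE = 6.06 V > 0.2 V confirms active-region operation.

I_C ≈ 6 mA, V_CE ≈ 6.1 V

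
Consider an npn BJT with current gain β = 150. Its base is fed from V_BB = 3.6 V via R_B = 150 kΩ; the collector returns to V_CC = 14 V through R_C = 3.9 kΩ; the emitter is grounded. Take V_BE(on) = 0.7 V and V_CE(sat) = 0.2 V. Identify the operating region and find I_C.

Assume active. Base-emitter loop: I_B = (V_BB − V_BE)/R_B = (3.6 − 0.7)/150 = 0.0193 mA.
I_C = β·I_B = 150×0.0193 = 2.9 mA.
V_CE = V_CC − I_C·R_C = 14 − 2.9×3.9 = 2.69 V > V_CE(sat), so the active-region assumption holds.

active; I_C ≈ 2.9 mA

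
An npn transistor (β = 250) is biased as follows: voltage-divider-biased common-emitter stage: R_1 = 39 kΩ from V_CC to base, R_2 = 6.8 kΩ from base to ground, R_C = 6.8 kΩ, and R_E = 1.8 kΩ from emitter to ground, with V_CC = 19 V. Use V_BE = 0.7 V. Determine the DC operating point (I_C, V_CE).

Thevenize the base divider: V_Th = V_CC·R_2/(R_1+R_2) = 19×6.8/45.8 = 2.82 V, R_Th = R_1‖R_2 = 5.79 kΩ.
Base-emitter loop: V_Th = I_B·R_Th + V_BE + (β+1)I_B·R_E, so I_B = (2.82 − 0.7) / (5.79 + 251×1.8) = 0.00464 mA.
I_C = β·I_B = 250×0.00464 = 1.16 mA, and I_E = (β+1)I_B = 1.16 mA.
V_CE = V_CC − I_C·R_C − I_E·R_E = 19 − 1.16×6.8 − 1.16×1.8 = 9.03 V.
V_CE = 9.03 V > 0.2 V confirms active-region operation.

I_C ≈ 1.2 mA, V_CE ≈ 9 V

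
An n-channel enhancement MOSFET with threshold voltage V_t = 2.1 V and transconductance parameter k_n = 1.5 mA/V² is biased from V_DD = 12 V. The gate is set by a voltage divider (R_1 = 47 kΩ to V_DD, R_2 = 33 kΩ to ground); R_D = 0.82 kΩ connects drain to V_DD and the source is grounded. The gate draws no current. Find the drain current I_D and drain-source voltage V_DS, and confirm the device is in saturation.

V_G = V_DD·R_2/(R_1+R_2) = 12×33/80 = 4.95 V. With the source grounded, V_GS = V_G = 4.95 V.
Assume saturation: I_D = (k_n/2)(V_GS − V_t)² = (1.5/2)×(4.95 − 2.1)² = 0.75×2.85² = 6.09 mA.
V_DS = V_DD − I_D·R_D = 12 − 6.09×0.82 = 7 V.
Saturation requires V_DS ≥ V_GS − V_t = 2.85 V; 7 ≥ 2.85 ✓.

I_D ≈ 6.1 mA, V_DS ≈ 7 V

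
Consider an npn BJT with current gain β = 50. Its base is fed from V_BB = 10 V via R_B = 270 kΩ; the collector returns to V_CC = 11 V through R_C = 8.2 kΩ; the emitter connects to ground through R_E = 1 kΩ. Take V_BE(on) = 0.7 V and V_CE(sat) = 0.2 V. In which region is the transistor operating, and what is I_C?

Assume active: I_B = (10 − 0.7)/(270 + 51×1) = 0.029 mA, I_C = β·I_B = 1.45 mA.
Then V_CE = 11 − 1.45×8.2 − 1.48×1 = -2.36 V < 0.2 V — the active assumption fails.
Re-solve with V_CE = 0.2 V. KCL at the emitter: V_E/R_E = (V_BB−0.7−V_E)/R_B + (V_CC−0.2−V_E)/R_C, giving V_E = 1.2 V.
I_C = (V_CC − 0.2 − V_E)/R_C = (10.8 − 1.2)/8.2 = 1.17 mA.
Check: I_B = (9.3 − 1.2)/270 = 0.03 mA, and β·I_B = 1.5 mA > I_C, confirming saturation.

saturation; I_C ≈ 1.2 mA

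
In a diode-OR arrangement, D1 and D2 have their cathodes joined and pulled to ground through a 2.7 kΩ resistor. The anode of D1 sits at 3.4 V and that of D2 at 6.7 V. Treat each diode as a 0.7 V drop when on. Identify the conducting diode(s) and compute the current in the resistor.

Only D2 conducts; I_R ≈ 2.2 mA

Assume both conduct. Then node N would need to be at both 3.4−0.7 = 2.7 V and 6.7−0.7 = 6 V, which is impossible.
Assume only D2 conducts: V_N = 6.7 − 0.7 = 6 V, so I_R = 6/2.7 = 2.22 mA.
Check D1: its anode-to-cathode voltage is 3.4 − 6 = -2.6 V < 0.7 V, so it is off. The assumption is consistent.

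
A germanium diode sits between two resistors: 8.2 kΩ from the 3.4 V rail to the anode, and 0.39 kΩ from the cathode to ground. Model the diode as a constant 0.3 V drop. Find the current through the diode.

The two resistors are in series with the diode, so KVL gives 3.4 = I·8.2 + 0.3 + I·0.39.
I = (3.4 − 0.3) / (8.2 + 0.39) kΩ = 3.1 / 8.59 = 0.361 mA.

I ≈ 0.36 mA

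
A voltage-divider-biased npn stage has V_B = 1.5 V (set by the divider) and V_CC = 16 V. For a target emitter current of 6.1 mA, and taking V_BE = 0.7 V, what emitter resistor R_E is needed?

R_E ≈ 0.13 kΩ

V_E = V_B − V_BE = 1.5 − 0.7 = 0.8 V.
R_E = V_E / I_E = 0.8 / 6.1 = 0.131 kΩ.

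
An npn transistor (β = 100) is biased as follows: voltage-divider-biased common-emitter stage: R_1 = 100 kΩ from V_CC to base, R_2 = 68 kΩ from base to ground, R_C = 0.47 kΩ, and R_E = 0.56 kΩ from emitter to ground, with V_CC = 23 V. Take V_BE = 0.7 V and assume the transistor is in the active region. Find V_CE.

Thevenize the base divider: V_Th = V_CC·R_2/(R_1+R_2) = 23×68/168 = 9.31 V, R_Th = R_1‖R_2 = 40.5 kΩ.
Base-emitter loop: V_Th = I_B·R_Th + V_BE + (β+1)I_B·R_E, so I_B = (9.31 − 0.7) / (40.5 + 101×0.56) = 0.0887 mA.
I_C = β·I_B = 100×0.0887 = 8.87 mA, and I_E = (β+1)I_B = 8.96 mA.
V_CE = V_CC − I_C·R_C − I_E·R_E = 23 − 8.87×0.47 − 8.96×0.56 = 13.8 V.
V_CE = 13.8 V > 0.2 V confirms active-region operation.

V_CE ≈ 14 V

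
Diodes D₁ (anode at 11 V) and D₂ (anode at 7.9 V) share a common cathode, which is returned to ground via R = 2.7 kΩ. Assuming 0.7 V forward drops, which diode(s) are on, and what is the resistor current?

Assume both conduct. Then node N would need to be at both 11−0.7 = 10.3 V and 7.9−0.7 = 7.2 V, which is impossible.
Assume only D₁ conducts: V_N = 11 − 0.7 = 10.3 V, so I_R = 10.3/2.7 = 3.81 mA.
Check D₂: its anode-to-cathode voltage is 7.9 − 10.3 = -2.4 V < 0.7 V, so it is off. The assumption is consistent.

Only D₁ conducts; I_R ≈ 3.8 mA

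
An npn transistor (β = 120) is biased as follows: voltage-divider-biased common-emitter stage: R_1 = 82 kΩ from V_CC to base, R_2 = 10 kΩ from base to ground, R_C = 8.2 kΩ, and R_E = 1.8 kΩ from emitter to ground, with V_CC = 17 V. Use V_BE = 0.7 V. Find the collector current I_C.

Thevenize the base divider: V_Th = V_CC·R_2/(R_1+R_2) = 17×10/92 = 1.85 V, R_Th = R_1‖R_2 = 8.91 kΩ.
Base-emitter loop: V_Th = I_B·R_Th + V_BE + (β+1)I_B·R_E, so I_B = (1.85 − 0.7) / (8.91 + 121×1.8) = 0.00506 mA.
I_C = β·I_B = 120×0.00506 = 0.608 mA, and I_E = (β+1)I_B = 0.613 mA.
V_CE = V_CC − I_C·R_C − I_E·R_E = 17 − 0.608×8.2 − 0.613×1.8 = 10.9 V.
V_CE = 10.9 V > 0.2 V confirms active-region operation.

I_C ≈ 0.61 mA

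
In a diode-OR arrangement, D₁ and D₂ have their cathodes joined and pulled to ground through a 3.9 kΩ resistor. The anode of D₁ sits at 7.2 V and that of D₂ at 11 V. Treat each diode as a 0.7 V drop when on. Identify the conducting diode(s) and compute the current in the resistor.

Assume both conduct. Then node N would need to be at both 7.2−0.7 = 6.5 V and 11−0.7 = 10.3 V, which is impossible.
Assume only D₂ conducts: V_N = 11 − 0.7 = 10.3 V, so I_R = 10.3/3.9 = 2.64 mA.
Check D₁: its anode-to-cathode voltage is 7.2 − 10.3 = -3.1 V < 0.7 V, so it is off. The assumption is consistent.

Only D₂ conducts; I_R ≈ 2.6 mA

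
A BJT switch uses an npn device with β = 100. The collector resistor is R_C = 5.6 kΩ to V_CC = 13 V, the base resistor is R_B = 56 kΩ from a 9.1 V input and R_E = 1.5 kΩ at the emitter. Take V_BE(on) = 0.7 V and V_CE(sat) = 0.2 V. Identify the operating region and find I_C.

saturation; I_C ≈ 1.8 mA

Assume active: I_B = (9.1 − 0.7)/(56 + 101×1.5) = 0.0405 mA, I_C = β·I_B = 4.05 mA.
Then V_CE = 13 − 4.05×5.6 − 4.09×1.5 = -15.8 V < 0.2 V — the active assumption fails.
Re-solve with V_CE = 0.2 V. KCL at the emitter: V_E/R_E = (V_BB−0.7−V_E)/R_B + (V_CC−0.2−V_E)/R_C, giving V_E = 2.82 V.
I_C = (V_CC − 0.2 − V_E)/R_C = (12.8 − 2.82)/5.6 = 1.78 mA.
Check: I_B = (8.4 − 2.82)/56 = 0.0996 mA, and β·I_B = 9.96 mA > I_C, confirming saturation.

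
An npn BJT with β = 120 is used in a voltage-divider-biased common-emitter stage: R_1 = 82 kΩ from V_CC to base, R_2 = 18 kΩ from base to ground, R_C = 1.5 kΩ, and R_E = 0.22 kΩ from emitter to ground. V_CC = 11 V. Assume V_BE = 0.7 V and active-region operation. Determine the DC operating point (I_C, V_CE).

I_C ≈ 3.7 mA, V_CE ≈ 4.6 V

Thevenize the base divider: V_Th = V_CC·R_2/(R_1+R_2) = 11×18/100 = 1.98 V, R_Th = R_1‖R_2 = 14.8 kΩ.
Base-emitter loop: V_Th = I_B·R_Th + V_BE + (β+1)I_B·R_E, so I_B = (1.98 − 0.7) / (14.8 + 121×0.22) = 0.0309 mA.
I_C = β·I_B = 120×0.0309 = 3.71 mA, and I_E = (β+1)I_B = 3.74 mA.
V_CE = V_CC − I_C·R_C − I_E·R_E = 11 − 3.71×1.5 − 3.74×0.22 = 4.61 V.
V_CE = 4.61 V > 0.2 V confirms active-region operation.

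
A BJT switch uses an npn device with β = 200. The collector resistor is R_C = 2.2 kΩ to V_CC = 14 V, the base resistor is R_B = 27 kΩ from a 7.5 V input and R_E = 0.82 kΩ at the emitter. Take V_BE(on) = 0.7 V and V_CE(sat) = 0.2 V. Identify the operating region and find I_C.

Assume active: I_B = (7.5 − 0.7)/(27 + 201×0.82) = 0.0354 mA, I_C = β·I_B = 7.09 mA.
Then V_CE = 14 − 7.09×2.2 − 7.13×0.82 = -7.44 V < 0.2 V — the active assumption fails.
Re-solve with V_CE = 0.2 V. KCL at the emitter: V_E/R_E = (V_BB−0.7−V_E)/R_B + (V_CC−0.2−V_E)/R_C, giving V_E = 3.81 V.
I_C = (V_CC − 0.2 − V_E)/R_C = (13.8 − 3.81)/2.2 = 4.54 mA.
Check: I_B = (6.8 − 3.81)/27 = 0.111 mA, and β·I_B = 22.1 mA > I_C, confirming saturation.

saturation; I_C ≈ 4.5 mA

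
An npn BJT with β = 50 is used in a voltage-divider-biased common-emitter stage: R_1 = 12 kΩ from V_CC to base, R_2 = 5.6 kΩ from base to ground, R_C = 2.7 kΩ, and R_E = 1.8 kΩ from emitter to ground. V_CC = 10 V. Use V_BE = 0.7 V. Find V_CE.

V_CE ≈ 4.1 V

Thevenize the base divider: V_Th = V_CC·R_2/(R_1+R_2) = 10×5.6/17.6 = 3.18 V, R_Th = R_1‖R_2 = 3.82 kΩ.
Base-emitter loop: V_Th = I_B·R_Th + V_BE + (β+1)I_B·R_E, so I_B = (3.18 − 0.7) / (3.82 + 51×1.8) = 0.026 mA.
I_C = β·I_B = 50×0.026 = 1.3 mA, and I_E = (β+1)I_B = 1.32 mA.
V_CE = V_CC − I_C·R_C − I_E·R_E = 10 − 1.3×2.7 − 1.32×1.8 = 4.11 V.
V_CE = 4.11 V > 0.2 V confirms active-region operation.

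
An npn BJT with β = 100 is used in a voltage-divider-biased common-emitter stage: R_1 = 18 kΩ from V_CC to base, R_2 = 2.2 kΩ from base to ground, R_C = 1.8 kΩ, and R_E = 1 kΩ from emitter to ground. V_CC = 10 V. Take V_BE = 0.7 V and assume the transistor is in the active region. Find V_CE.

Thevenize the base divider: V_Th = V_CC·R_2/(R_1+R_2) = 10×2.2/20.2 = 1.09 V, R_Th = R_1‖R_2 = 1.96 kΩ.
Base-emitter loop: V_Th = I_B·R_Th + V_BE + (β+1)I_B·R_E, so I_B = (1.09 − 0.7) / (1.96 + 101×1) = 0.00378 mA.
I_C = β·I_B = 100×0.00378 = 0.378 mA, and I_E = (β+1)I_B = 0.382 mA.
V_CE = V_CC − I_C·R_C − I_E·R_E = 10 − 0.378×1.8 − 0.382×1 = 8.94 V.
V_CE = 8.94 V > 0.2 V confirms active-region operation.

V_CE ≈ 8.9 V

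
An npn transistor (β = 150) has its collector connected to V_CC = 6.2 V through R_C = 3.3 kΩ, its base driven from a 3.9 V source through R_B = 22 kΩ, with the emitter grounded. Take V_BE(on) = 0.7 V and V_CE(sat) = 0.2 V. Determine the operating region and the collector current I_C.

Assume active: I_B = (3.9 − 0.7)/22 = 0.145 mA, giving I_C = β·I_B = 21.8 mA.
But then V_CE = 6.2 − 21.8×3.3 = -65.8 V < V_CE(sat) = 0.2 V — impossible in the active region.
So the transistor is saturated. With V_CE = 0.2 V, I_C = (V_CC − 0.2)/R_C = 6/3.3 = 1.82 mA.
Check: β·I_B = 21.8 mA > I_C = 1.82 mA, confirming saturation.

saturation; I_C ≈ 1.8 mA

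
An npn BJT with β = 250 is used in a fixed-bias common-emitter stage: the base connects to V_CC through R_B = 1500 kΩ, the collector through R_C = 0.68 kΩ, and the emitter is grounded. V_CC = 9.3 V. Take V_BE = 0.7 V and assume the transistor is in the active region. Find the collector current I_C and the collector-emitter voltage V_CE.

I_C ≈ 1.4 mA, V_CE ≈ 8.3 V

Base loop: V_CC = I_B·R_B + V_BE, so I_B = (9.3 − 0.7)/1500 kΩ = 0.00573 mA.
In the active region I_C = β·I_B = 250 × 0.00573 = 1.43 mA.
Collector loop: V_CE = V_CC − I_C·R_C = 9.3 − 1.43×0.68 = 8.33 V.
Since V_CE = 8.33 V > V_CE(sat) ≈ 0.2 V, the transistor is in the active region as assumed.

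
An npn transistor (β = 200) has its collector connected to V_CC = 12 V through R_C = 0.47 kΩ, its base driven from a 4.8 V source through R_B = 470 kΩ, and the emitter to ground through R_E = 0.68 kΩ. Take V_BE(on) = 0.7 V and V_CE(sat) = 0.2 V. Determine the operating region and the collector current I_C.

Assume active. Base-emitter loop: I_B = (V_BB − V_BE)/(R_B + (β+1)R_E) = (4.8 − 0.7)/(470 + 201×0.68) = 0.00676 mA.
I_C = β·I_B = 200×0.00676 = 1.35 mA.
V_CE = V_CC − I_C·R_C − I_E·R_E = 12 − 1.35×0.47 − 1.36×0.68 = 10.4 V > V_CE(sat), so the active-region assumption holds.

active; I_C ≈ 1.4 mA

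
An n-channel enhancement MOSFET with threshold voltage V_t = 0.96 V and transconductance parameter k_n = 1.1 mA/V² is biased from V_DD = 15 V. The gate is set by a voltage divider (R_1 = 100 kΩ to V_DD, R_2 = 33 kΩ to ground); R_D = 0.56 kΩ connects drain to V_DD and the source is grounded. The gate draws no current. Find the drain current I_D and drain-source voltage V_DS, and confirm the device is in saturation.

I_D ≈ 4.2 mA, V_DS ≈ 13 V

V_G = V_DD·R_2/(R_1+R_2) = 15×33/133 = 3.72 V. With the source grounded, V_GS = V_G = 3.72 V.
Assume saturation: I_D = (k_n/2)(V_GS − V_t)² = (1.1/2)×(3.72 − 0.96)² = 0.55×2.76² = 4.2 mA.
V_DS = V_DD − I_D·R_D = 15 − 4.2×0.56 = 12.7 V.
Saturation requires V_DS ≥ V_GS − V_t = 2.76 V; 12.7 ≥ 2.76 ✓.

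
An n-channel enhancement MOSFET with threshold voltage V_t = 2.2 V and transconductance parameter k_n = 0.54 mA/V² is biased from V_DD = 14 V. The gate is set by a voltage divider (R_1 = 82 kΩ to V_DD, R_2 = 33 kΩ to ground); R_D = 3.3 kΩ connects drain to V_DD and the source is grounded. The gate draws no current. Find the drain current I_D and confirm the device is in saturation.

I_D ≈ 0.89 mA

V_G = V_DD·R_2/(R_1+R_2) = 14×33/115 = 4.02 V. With the source grounded, V_GS = V_G = 4.02 V.
Assume saturation: I_D = (k_n/2)(V_GS − V_t)² = (0.54/2)×(4.02 − 2.2)² = 0.27×1.82² = 0.892 mA.
V_DS = V_DD − I_D·R_D = 14 − 0.892×3.3 = 11.1 V.
Saturation requires V_DS ≥ V_GS − V_t = 1.82 V; 11.1 ≥ 1.82 ✓.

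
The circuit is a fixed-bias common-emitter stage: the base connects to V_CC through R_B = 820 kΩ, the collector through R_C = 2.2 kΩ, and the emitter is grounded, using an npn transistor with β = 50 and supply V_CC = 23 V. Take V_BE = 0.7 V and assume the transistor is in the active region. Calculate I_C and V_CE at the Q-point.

I_C ≈ 1.4 mA, V_CE ≈ 20 V

Base loop: V_CC = I_B·R_B + V_BE, so I_B = (23 − 0.7)/820 kΩ = 0.0272 mA.
In the active region I_C = β·I_B = 50 × 0.0272 = 1.36 mA.
Collector loop: V_CE = V_CC − I_C·R_C = 23 − 1.36×2.2 = 20 V.
Since V_CE = 20 V > V_CE(sat) ≈ 0.2 V, the transistor is in the active region as assumed.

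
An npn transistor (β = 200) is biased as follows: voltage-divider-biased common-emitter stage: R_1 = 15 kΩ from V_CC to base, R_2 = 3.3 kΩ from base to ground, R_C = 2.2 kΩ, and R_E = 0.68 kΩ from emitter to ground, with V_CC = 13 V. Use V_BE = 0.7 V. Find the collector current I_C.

I_C ≈ 2.4 mA

Thevenize the base divider: V_Th = V_CC·R_2/(R_1+R_2) = 13×3.3/18.3 = 2.34 V, R_Th = R_1‖R_2 = 2.7 kΩ.
Base-emitter loop: V_Th = I_B·R_Th + V_BE + (β+1)I_B·R_E, so I_B = (2.34 − 0.7) / (2.7 + 201×0.68) = 0.0118 mA.
I_C = β·I_B = 200×0.0118 = 2.36 mA, and I_E = (β+1)I_B = 2.37 mA.
V_CE = V_CC − I_C·R_C − I_E·R_E = 13 − 2.36×2.2 − 2.37×0.68 = 6.2 V.
V_CE = 6.2 V > 0.2 V confirms active-region operation.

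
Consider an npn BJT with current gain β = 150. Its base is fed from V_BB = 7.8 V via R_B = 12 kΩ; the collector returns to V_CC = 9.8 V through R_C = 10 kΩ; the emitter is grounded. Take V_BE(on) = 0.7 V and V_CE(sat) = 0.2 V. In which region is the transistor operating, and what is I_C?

Assume active: I_B = (7.8 − 0.7)/12 = 0.592 mA, giving I_C = β·I_B = 88.8 mA.
But then V_CE = 9.8 − 88.8×10 = -878 V < V_CE(sat) = 0.2 V — impossible in the active region.
So the transistor is saturated. With V_CE = 0.2 V, I_C = (V_CC − 0.2)/R_C = 9.6/10 = 0.96 mA.
Check: β·I_B = 88.8 mA > I_C = 0.96 mA, confirming saturation.

saturation; I_C ≈ 0.96 mA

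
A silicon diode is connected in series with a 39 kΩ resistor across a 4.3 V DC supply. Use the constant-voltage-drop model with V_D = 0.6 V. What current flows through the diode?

KVL around the loop: 4.3 = V_D + I·R = 0.6 + I × 39 kΩ.
So I = (4.3 − 0.6) / 39 kΩ = 3.7 / 39 = 0.0949 mA.

I ≈ 0.095 mA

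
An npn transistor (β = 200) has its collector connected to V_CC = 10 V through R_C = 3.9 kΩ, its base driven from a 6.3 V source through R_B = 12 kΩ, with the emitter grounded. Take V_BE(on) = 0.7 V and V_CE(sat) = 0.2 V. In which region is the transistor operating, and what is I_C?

saturation; I_C ≈ 2.5 mA

Assume active: I_B = (6.3 − 0.7)/12 = 0.467 mA, giving I_C = β·I_B = 93.3 mA.
But then V_CE = 10 − 93.3×3.9 = -354 V < V_CE(sat) = 0.2 V — impossible in the active region.
So the transistor is saturated. With V_CE = 0.2 V, I_C = (V_CC − 0.2)/R_C = 9.8/3.9 = 2.51 mA.
Check: β·I_B = 93.3 mA > I_C = 2.51 mA, confirming saturation.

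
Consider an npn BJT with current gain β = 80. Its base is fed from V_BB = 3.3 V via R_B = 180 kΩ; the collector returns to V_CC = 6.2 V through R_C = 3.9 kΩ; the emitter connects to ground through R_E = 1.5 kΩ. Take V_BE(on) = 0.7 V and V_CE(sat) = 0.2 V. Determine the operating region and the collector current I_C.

active; I_C ≈ 0.69 mA

Assume active. Base-emitter loop: I_B = (V_BB − V_BE)/(R_B + (β+1)R_E) = (3.3 − 0.7)/(180 + 81×1.5) = 0.00862 mA.
I_C = β·I_B = 80×0.00862 = 0.69 mA.
V_CE = V_CC − I_C·R_C − I_E·R_E = 6.2 − 0.69×3.9 − 0.699×1.5 = 2.46 V > V_CE(sat), so the active-region assumption holds.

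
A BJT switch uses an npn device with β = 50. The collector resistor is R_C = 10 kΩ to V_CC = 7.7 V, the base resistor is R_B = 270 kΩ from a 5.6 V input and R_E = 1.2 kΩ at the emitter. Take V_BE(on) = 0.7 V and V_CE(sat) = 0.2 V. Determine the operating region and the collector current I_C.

Assume active: I_B = (5.6 − 0.7)/(270 + 51×1.2) = 0.0148 mA, I_C = β·I_B = 0.74 mA.
Then V_CE = 7.7 − 0.74×10 − 0.755×1.2 = -0.603 V < 0.2 V — the active assumption fails.
Re-solve with V_CE = 0.2 V. KCL at the emitter: V_E/R_E = (V_BB−0.7−V_E)/R_B + (V_CC−0.2−V_E)/R_C, giving V_E = 0.82 V.
I_C = (V_CC − 0.2 − V_E)/R_C = (7.5 − 0.82)/10 = 0.668 mA.
Check: I_B = (4.9 − 0.82)/270 = 0.0151 mA, and β·I_B = 0.756 mA > I_C, confirming saturation.

saturation; I_C ≈ 0.67 mA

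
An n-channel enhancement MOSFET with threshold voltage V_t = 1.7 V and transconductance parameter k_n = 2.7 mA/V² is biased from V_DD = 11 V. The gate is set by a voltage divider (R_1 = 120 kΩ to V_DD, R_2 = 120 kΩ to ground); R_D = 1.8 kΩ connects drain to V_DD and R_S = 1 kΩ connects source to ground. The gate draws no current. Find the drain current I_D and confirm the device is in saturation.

I_D ≈ 2.5 mA

V_G = V_DD·R_2/(R_1+R_2) = 11×120/240 = 5.5 V.
Assume saturation: I_D = (k_n/2)(V_GS − V_t)² with V_GS = V_G − I_D·R_S = 5.5 − 1·I_D.
Substituting gives 1.35·I_D² − 11.3·I_D + 19.5 = 0, with roots I_D = 2.45 or 5.89 mA.
The root I_D = 5.89 mA gives V_GS = -0.389 V ≤ V_t, so take I_D = 2.45 mA.
Then V_GS = 3.05 V and V_DS = V_DD − I_D(R_D+R_S) = 11 − 2.45×2.8 = 4.13 V.
Saturation requires V_DS ≥ V_GS − V_t = 1.35 V; 4.13 ≥ 1.35 ✓.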